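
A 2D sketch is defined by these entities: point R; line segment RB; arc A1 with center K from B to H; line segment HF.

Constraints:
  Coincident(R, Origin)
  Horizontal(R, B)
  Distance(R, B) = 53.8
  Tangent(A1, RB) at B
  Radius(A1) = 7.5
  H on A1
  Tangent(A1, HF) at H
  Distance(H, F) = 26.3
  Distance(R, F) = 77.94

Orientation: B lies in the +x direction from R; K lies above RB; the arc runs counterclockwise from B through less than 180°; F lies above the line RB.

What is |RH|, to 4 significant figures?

60.47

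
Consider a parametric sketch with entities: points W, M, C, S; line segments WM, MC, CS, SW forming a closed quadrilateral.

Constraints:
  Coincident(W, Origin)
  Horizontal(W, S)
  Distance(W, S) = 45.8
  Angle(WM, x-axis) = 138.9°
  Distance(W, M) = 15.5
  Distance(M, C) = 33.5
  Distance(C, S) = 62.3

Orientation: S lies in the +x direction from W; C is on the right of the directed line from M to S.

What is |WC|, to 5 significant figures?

26.206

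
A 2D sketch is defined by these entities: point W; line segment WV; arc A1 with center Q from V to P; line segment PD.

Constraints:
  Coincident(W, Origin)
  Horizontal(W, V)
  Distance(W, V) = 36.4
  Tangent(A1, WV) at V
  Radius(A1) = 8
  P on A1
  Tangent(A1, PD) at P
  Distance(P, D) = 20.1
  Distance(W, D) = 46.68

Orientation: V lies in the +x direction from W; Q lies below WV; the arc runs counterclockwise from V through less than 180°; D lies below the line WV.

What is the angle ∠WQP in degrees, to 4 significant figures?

33.22°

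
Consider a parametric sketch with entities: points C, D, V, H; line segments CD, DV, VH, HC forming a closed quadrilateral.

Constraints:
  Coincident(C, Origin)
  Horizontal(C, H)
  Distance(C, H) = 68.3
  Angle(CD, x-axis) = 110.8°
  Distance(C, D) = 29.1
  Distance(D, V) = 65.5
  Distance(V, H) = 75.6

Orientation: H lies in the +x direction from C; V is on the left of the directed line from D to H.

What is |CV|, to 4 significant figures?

80.19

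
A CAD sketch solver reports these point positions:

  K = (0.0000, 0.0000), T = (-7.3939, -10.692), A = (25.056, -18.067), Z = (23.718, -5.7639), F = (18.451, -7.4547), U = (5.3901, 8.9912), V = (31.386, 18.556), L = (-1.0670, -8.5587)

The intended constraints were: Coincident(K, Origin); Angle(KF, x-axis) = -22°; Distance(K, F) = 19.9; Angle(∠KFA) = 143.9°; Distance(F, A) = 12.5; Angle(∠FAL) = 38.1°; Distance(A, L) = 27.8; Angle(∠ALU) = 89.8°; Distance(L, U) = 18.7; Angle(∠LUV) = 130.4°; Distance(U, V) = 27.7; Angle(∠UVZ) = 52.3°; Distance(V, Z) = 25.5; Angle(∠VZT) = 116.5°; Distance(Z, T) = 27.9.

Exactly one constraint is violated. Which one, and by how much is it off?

Distance(Z, T) = 27.9 — off by 3.60.

K = (0.00, 0.00) ✓; KF at -22.00° ✓; |KF| = 19.90 ✓; ∠KFA = 143.9° ✓; |FA| = 12.50 ✓; ∠FAL = 38.10° ✓; |AL| = 27.80 ✓; ∠ALU = 89.80° ✓; |LU| = 18.70 ✓; ∠LUV = 130.4° ✓; |UV| = 27.70 ✓; ∠UVZ = 52.30° ✓; |VZ| = 25.50 ✓; ∠VZT = 116.5° ✓; |ZT| = 31.50 ✗.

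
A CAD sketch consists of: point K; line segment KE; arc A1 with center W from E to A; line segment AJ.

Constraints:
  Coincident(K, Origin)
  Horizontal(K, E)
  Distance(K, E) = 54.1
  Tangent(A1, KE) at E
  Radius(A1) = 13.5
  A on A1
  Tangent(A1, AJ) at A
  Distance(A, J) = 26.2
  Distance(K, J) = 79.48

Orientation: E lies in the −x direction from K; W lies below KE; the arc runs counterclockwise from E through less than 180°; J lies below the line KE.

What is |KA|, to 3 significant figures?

68.7

K is at the origin; K and E share the same y with |KE| = 54.1 and E on the −x side, so E = (-54.1, 0.00). A1 meets KE tangentially, so WE is at right angles to KE, so W = E + (0, -13.5) = (-54.1, -13.5). Since WA ⟂ AJ (tangency), |WJ| = √(13.5² + 26.2²) = 29.5 regardless of where A sits on A1. So J lies on both circle(K, 79.48) and circle(W, 29.5); the below-KE intersection is J = (-69.4, -38.7). A is the foot of the tangent from J: A = (-67.6, -12.5).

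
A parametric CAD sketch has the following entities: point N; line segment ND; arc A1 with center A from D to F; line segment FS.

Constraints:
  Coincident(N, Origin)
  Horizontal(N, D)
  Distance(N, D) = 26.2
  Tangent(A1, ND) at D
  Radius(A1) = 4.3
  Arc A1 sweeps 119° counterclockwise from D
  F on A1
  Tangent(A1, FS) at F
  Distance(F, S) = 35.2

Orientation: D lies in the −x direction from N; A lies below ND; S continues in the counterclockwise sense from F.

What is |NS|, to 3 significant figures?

39.3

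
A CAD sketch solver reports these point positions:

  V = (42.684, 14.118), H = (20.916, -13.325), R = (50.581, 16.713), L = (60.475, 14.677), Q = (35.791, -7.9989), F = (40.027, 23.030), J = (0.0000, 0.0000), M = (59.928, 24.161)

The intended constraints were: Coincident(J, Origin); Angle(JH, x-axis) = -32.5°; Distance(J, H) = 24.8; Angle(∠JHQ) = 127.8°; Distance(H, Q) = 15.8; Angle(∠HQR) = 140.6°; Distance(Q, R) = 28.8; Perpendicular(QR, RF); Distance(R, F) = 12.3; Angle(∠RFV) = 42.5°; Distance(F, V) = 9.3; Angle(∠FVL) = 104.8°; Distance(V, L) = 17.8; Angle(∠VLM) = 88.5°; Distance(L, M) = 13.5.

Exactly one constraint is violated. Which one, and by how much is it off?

Distance(L, M) = 13.5 — off by 4.00.

J = (0.00, 0.00) ✓; JH at -32.50° ✓; |JH| = 24.80 ✓; ∠JHQ = 127.8° ✓; |HQ| = 15.80 ✓; ∠HQR = 140.6° ✓; |QR| = 28.80 ✓; ∠(QR, RF) = 90.00° ✓; |RF| = 12.30 ✓; ∠RFV = 42.50° ✓; |FV| = 9.300 ✓; ∠FVL = 104.8° ✓; |VL| = 17.80 ✓; ∠VLM = 88.50° ✓; |LM| = 9.500 ✗.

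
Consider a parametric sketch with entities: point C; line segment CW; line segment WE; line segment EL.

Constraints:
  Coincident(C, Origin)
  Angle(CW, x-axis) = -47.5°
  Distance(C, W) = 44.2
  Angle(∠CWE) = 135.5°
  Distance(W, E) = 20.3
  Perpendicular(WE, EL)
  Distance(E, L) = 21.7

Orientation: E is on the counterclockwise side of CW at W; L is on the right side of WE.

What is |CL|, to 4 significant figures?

73.90

C is at the origin; CW runs at -47.5° with length 44.2, so W = 44.2·(cos -47.5°, sin -47.5°) = (29.86, -32.59). ∠CWE = 135.5°, so WE runs at -47.5° + (180° − 135.5°) = -3.000° from the x-axis; with |WE| = 20.3, E = W + 20.3·(cos -3.000°, sin -3.000°) = (50.13, -33.65). WE ⟂ EL; with |EL| = 21.7 on the right of WE, L = E + 21.7·(-0.05234, -0.9986) = (49.00, -55.32). Then |CL| = |L − C| = 73.90.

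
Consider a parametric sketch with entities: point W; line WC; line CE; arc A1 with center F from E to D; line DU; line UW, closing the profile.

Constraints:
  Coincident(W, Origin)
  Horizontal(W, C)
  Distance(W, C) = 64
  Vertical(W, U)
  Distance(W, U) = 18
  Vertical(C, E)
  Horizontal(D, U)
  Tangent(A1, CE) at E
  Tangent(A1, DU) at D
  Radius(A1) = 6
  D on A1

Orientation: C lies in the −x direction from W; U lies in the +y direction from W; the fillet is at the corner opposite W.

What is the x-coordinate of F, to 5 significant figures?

-58.000

W is at the origin; WC is horizontal with |WC| = 64.0 and C on the −x side, so C = (-64.000, 0.0000). W and U share the same x with |WU| = 18.0 and U on the +y side, so U = (0.0000, 18.000). The virtual corner opposite W is at (-64.000, 18.000). A1 meets CE tangentially, so FE is at right angles to CE and tangency of A1 to DU means the radius FD is perpendicular to DU, with radius 6.0, so the center F sits 6.0 in from both sides at F = (-58.000, 12.000). So F.x = -58.000.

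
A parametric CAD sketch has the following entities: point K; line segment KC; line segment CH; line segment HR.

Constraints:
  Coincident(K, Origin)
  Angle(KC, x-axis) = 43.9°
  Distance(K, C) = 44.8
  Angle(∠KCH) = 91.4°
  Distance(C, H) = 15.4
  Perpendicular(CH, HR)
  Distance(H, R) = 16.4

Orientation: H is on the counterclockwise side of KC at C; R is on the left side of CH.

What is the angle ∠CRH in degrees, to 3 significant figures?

43.2°

K is at the origin; KC runs at 43.9° with length 44.8, so C = 44.8·(cos 43.9°, sin 43.9°) = (32.3, 31.1). ∠KCH = 91.4°, so CH runs at 43.9° + (180° − 91.4°) = 132° from the x-axis; with |CH| = 15.4, H = C + 15.4·(cos 132°, sin 132°) = (21.9, 42.4). CH is perpendicular to HR; with |HR| = 16.4 on the left of CH, R = H + 16.4·(-0.737, -0.676) = (9.79, 31.3). Then cos ∠CRH = RC·RH / (|RC||RH|), giving 43.2°.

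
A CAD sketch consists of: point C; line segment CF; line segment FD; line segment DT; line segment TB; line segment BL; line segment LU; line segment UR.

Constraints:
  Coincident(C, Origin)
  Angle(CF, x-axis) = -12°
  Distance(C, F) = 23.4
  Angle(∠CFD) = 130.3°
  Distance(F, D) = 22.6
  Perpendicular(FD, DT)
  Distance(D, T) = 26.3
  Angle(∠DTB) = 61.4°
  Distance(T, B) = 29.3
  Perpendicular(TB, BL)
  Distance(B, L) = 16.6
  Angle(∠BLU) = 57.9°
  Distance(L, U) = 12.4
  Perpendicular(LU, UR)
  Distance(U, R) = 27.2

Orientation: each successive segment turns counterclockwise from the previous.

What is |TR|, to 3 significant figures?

35.7

C is at the origin; CF runs at -12.0° with length 23.4, so F = (22.9, -4.87). ∠CFD = 130.3° gives FD at 37.7° from the x-axis; with |FD| = 22.6, D = (40.8, 8.96). FD ⟂ DT, so DT runs at 128°; with |DT| = 26.3, T = (24.7, 29.8). ∠DTB = 61.4° gives TB at -114° from the x-axis; with |TB| = 29.3, B = (12.9, 2.94). TB ⟂ BL, so BL runs at -23.7°; with |BL| = 16.6, L = (28.1, -3.74). ∠BLU = 57.9° gives LU at 98.4° from the x-axis; with |LU| = 12.4, U = (26.3, 8.53). LU ⟂ UR, so UR runs at -172°; with |UR| = 27.2, R = (-0.610, 4.56). Then |TR| = |R − T| = 35.7.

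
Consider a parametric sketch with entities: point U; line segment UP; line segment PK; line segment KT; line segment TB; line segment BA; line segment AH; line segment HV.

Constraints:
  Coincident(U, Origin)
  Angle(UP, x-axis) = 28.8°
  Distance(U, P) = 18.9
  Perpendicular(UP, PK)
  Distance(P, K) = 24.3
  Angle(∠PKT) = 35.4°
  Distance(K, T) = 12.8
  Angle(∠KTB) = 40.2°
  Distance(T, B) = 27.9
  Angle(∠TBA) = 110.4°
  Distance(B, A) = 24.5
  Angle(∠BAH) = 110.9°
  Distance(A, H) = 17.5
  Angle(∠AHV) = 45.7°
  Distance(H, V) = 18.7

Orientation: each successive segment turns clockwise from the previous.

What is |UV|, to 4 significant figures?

46.97

∠BAH = 110.9° gives AH at -124.3° from the x-axis; with |AH| = 17.5, H = (47.89, -34.25). ∠AHV = 45.7° gives HV at 101.4° from the x-axis; with |HV| = 18.7, V = (44.19, -15.92). Then |UV| = |V − U| = 46.97.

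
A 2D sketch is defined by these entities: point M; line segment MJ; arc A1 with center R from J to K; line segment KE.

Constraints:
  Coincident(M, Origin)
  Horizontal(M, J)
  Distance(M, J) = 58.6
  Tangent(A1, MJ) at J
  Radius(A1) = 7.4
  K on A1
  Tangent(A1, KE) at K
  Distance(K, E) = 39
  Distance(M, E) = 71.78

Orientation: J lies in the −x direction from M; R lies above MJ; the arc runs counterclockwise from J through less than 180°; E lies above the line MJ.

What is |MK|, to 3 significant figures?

51.8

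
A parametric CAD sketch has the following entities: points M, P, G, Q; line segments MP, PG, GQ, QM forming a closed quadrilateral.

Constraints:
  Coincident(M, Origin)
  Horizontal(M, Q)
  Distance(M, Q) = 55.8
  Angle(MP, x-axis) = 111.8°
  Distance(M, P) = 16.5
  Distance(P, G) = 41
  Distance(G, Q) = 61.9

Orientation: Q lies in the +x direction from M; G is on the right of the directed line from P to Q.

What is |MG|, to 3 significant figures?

25.3

M is at the origin; MQ is horizontal with |MQ| = 55.8 and Q in +x, so Q = (55.8, 0). MP runs at 111.8° with |MP| = 16.5, so P = (-6.13, 15.3). G is determined by |PG| = 41.0 and |GQ| = 61.9 together: it lies at the intersection of circle(P, 41.0) and circle(Q, 61.9). With |PQ| = 63.8, the foot of the radical line on PQ is 15.0 from P and the perpendicular offset is √(41.0² − 15.0²) = 38.1. Taking the right-of-PQ solution: G = (-0.686, -25.3).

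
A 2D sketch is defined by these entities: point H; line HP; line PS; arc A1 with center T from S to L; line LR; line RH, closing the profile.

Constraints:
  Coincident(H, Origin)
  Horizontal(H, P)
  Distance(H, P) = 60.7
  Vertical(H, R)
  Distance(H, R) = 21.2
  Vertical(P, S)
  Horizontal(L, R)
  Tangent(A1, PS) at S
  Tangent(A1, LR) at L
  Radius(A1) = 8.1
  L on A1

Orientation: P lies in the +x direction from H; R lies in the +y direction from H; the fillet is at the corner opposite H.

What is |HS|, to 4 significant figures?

62.10

H is at the origin; H and P share the same y with |HP| = 60.7 and P on the +x side, so P = (60.70, 0.000). H and R share the same x with |HR| = 21.2 and R on the +y side, so R = (0.000, 21.20). The virtual corner opposite H is at (60.70, 21.20). A1 meets PS tangentially, so TS is at right angles to PS and tangency of A1 to LR means the radius TL is perpendicular to LR, with radius 8.1, so the center T sits 8.1 in from both sides at T = (52.60, 13.10). That places the tangent points at S = (60.70, 13.10) on PS and L = (52.60, 21.20) on LR. Then |HS| = |S − H| = 62.10.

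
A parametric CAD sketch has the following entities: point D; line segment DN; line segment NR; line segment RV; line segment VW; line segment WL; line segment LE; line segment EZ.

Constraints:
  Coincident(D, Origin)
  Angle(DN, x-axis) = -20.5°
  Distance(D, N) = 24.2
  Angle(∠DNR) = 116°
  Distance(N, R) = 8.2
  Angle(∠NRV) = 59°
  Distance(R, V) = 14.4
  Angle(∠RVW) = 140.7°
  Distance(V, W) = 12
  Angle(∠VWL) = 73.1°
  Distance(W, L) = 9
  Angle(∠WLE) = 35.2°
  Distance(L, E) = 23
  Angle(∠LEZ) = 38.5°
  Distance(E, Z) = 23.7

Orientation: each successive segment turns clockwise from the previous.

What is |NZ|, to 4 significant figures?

28.16

D is at the origin; DN runs at -20.5° with length 24.2, so N = (22.67, -8.475). ∠DNR = 116.0° gives NR at -84.50° from the x-axis; with |NR| = 8.2, R = (23.45, -16.64). ∠NRV = 59.0° gives RV at 154.5° from the x-axis; with |RV| = 14.4, V = (10.46, -10.44). ∠RVW = 140.7° gives VW at 115.2° from the x-axis; with |VW| = 12.0, W = (5.347, 0.4200). ∠VWL = 73.1° gives WL at 8.300° from the x-axis; with |WL| = 9.0, L = (14.25, 1.719). ∠WLE = 35.2° gives LE at -136.5° from the x-axis; with |LE| = 23.0, E = (-2.431, -14.11). ∠LEZ = 38.5° gives EZ at 82.00° from the x-axis; with |EZ| = 23.7, Z = (0.8673, 9.356). Then |NZ| = |Z − N| = 28.16.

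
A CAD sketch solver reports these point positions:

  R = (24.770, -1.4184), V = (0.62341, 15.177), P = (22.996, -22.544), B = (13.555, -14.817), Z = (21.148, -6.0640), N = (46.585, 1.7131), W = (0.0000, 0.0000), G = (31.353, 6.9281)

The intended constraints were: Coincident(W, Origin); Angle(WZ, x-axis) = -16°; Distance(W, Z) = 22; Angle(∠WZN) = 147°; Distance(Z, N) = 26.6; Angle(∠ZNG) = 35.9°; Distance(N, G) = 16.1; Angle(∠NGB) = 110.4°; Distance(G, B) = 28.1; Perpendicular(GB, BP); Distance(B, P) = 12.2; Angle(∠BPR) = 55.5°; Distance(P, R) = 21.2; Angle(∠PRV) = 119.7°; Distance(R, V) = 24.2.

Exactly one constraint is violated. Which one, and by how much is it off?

Distance(R, V) = 24.2 — off by 5.10.

W = (0.00, 0.00) ✓; WZ at -16.00° ✓; |WZ| = 22.00 ✓; ∠WZN = 147.0° ✓; |ZN| = 26.60 ✓; ∠ZNG = 35.90° ✓; |NG| = 16.10 ✓; ∠NGB = 110.4° ✓; |GB| = 28.10 ✓; ∠(GB, BP) = 90.00° ✓; |BP| = 12.20 ✓; ∠BPR = 55.50° ✓; |PR| = 21.20 ✓; ∠PRV = 119.7° ✓; |RV| = 29.30 ✗.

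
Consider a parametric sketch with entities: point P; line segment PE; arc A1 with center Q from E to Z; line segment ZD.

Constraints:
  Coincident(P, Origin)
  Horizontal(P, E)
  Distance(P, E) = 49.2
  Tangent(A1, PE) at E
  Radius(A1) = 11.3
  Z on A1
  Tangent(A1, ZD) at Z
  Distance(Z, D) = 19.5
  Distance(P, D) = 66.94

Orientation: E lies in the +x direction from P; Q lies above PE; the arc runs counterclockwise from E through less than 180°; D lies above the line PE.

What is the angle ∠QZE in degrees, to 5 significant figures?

42.869°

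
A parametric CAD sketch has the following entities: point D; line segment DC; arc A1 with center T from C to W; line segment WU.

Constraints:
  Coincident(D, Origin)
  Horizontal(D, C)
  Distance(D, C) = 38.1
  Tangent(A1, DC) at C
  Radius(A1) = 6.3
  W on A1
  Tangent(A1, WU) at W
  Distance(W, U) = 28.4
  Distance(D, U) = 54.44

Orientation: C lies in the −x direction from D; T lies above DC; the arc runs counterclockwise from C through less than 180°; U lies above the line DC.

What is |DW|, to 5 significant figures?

33.229

Checks: |TW| = 6.300 ✓; ∠(TW, WU) = 90.00° ✓; |WU| = 28.40 ✓; |DU| = 54.44 ✓.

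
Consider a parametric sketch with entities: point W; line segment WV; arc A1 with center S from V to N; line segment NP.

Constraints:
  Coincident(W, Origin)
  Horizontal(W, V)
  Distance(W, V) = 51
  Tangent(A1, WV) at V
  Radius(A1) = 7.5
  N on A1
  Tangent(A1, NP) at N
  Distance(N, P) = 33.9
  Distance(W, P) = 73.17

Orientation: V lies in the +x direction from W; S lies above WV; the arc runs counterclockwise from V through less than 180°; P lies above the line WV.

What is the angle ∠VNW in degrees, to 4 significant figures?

36.28°

W is at the origin; W and V share the same y with |WV| = 51.0 and V on the +x side, so V = (51.00, 0.000). Since A1 is tangent to WV there, SV ⟂ WV, so S = V + (0, 7.5) = (51.00, 7.500). Since SN ⟂ NP (tangency), |SP| = √(7.5² + 33.9²) = 34.72 regardless of where N sits on A1. So P lies on both circle(W, 73.17) and circle(S, 34.72); the above-WV intersection is P = (60.72, 40.83). N is the foot of the tangent from P: N = (58.48, 7.006).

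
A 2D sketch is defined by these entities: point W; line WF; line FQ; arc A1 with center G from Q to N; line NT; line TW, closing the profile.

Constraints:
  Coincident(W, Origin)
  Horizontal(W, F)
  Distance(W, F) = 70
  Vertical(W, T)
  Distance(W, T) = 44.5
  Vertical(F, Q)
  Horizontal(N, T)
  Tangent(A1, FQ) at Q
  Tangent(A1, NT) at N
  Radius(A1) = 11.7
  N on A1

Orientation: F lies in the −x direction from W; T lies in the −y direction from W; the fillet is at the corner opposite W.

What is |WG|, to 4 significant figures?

66.89

W and T share the same x with |WT| = 44.5 and T on the −y side, so T = (0.000, -44.50). The virtual corner opposite W is at (-70.00, -44.50). A1 meets FQ tangentially, so GQ is at right angles to FQ and tangency of A1 to NT means the radius GN is perpendicular to NT, with radius 11.7, so the center G sits 11.7 in from both sides at G = (-58.30, -32.80). Then |WG| = |G − W| = 66.89.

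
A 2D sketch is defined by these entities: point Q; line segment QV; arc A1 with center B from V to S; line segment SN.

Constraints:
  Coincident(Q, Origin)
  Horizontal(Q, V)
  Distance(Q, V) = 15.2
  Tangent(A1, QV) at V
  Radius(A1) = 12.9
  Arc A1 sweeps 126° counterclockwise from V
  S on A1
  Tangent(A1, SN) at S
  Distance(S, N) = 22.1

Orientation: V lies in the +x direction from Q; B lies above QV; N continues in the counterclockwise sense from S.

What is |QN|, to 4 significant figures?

40.39

On A1, V sits at bearing -90° from B; a 126° counterclockwise sweep puts S at bearing 36°, so S = B + 12.9·(cos 36°, sin 36°) = (25.64, 20.48). A1 meets SN tangentially, so BS is at right angles to SN, so SN runs along (−sin 36°, cos 36°); with |SN| = 22.1, N = (12.65, 38.36). Then |QN| = |N − Q| = 40.39.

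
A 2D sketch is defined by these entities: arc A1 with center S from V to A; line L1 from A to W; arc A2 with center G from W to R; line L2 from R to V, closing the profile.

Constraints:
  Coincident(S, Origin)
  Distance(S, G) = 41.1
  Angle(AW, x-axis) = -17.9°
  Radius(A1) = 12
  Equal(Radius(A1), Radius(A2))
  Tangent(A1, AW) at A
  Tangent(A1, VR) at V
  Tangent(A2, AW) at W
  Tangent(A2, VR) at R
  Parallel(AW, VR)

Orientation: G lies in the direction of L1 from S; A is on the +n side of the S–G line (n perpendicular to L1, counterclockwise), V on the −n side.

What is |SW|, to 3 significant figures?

42.8

The slot axis is L1's direction at -17.9°, so u = (cos -17.9°, sin -17.9°) = (0.952, -0.307) and n = (−sin -17.9°, cos -17.9°) = (0.307, 0.952). S is at the origin and G lies 41.1 along u from S, so G = 41.1·u = (39.1, -12.6). Tangency of A1 to both parallel lines with radius 12.0 puts A and V at S ± 12.0·n: A = (3.69, 11.4), V = (-3.69, -11.4). Equal radii place W and R the same way about G: W = G + 12.0·n = (42.8, -1.21), R = G − 12.0·n = (35.4, -24.1). Then |SW| = |W − S| = 42.8.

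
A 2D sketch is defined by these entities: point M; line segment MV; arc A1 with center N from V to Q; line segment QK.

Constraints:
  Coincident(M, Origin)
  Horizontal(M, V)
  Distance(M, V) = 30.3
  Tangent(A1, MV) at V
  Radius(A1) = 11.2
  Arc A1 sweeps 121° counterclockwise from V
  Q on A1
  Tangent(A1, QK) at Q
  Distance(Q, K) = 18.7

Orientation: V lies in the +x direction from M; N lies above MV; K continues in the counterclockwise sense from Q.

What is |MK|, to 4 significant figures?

44.78

M is at the origin; M and V share the same y with |MV| = 30.3 and V on the +x side, so V = (30.30, 0.000). Tangency of A1 to MV means the radius NV is perpendicular to MV, so N = V + (0, 11.2) = (30.30, 11.20). On A1, V sits at bearing -90° from N; a 121° counterclockwise sweep puts Q at bearing 31°, so Q = N + 11.2·(cos 31°, sin 31°) = (39.90, 16.97). Tangency of A1 to QK means the radius NQ is perpendicular to QK, so QK runs along (−sin 31°, cos 31°); with |QK| = 18.7, K = (30.27, 33.00). Then |MK| = |K − M| = 44.78.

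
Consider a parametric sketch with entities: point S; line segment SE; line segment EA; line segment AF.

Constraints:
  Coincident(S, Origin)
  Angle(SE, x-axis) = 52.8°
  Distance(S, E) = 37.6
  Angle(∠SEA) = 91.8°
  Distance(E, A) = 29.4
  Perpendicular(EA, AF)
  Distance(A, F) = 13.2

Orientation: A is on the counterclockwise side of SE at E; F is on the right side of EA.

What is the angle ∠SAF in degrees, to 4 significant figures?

140.9°

S is at the origin; SE runs at 52.8° with length 37.6, so E = 37.6·(cos 52.8°, sin 52.8°) = (22.73, 29.95). ∠SEA = 91.8°, so EA runs at 52.8° + (180° − 91.8°) = 141.0° from the x-axis; with |EA| = 29.4, A = E + 29.4·(cos 141.0°, sin 141.0°) = (-0.1152, 48.45). The perpendicularity gives AF at right angles to EA; with |AF| = 13.2 on the right of EA, F = A + 13.2·(0.6293, 0.7771) = (8.192, 58.71). Then cos ∠SAF = AS·AF / (|AS||AF|), giving 140.9°.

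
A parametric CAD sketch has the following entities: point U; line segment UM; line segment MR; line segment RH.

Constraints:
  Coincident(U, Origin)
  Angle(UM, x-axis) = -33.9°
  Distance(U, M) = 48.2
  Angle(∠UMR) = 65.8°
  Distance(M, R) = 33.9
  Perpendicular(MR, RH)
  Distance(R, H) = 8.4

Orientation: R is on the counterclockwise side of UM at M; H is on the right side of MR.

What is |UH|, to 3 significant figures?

54.2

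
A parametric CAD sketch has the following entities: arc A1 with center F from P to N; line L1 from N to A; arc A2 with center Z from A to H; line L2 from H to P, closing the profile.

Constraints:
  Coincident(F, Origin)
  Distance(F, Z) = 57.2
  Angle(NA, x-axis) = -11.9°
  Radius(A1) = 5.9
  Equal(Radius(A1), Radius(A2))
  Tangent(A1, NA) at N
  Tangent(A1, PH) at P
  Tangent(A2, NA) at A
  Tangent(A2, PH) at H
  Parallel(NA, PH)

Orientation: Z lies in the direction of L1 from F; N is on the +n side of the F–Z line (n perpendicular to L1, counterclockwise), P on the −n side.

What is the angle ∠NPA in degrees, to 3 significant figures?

78.3°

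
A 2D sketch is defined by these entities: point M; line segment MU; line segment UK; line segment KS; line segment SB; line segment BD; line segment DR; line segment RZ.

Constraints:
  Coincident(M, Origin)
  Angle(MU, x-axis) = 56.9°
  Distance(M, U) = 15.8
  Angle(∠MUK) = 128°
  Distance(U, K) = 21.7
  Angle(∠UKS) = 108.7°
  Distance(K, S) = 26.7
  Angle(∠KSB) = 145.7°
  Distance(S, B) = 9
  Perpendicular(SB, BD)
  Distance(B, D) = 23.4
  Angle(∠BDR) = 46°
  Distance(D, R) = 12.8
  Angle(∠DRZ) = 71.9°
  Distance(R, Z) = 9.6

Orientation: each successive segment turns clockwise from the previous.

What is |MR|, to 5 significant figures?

27.495

SB is perpendicular to BD, so BD runs at 169.30°; with |BD| = 23.4, D = (16.274, -13.876). ∠BDR = 46.0° gives DR at 35.300° from the x-axis; with |DR| = 12.8, R = (26.721, -6.4797). Then |MR| = |R − M| = 27.495.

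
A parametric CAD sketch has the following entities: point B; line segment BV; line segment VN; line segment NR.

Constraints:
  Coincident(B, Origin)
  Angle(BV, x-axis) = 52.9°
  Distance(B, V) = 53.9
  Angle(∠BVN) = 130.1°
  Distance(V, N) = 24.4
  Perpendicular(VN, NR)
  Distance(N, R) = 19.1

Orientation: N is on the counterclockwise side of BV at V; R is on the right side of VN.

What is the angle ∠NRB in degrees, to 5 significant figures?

44.419°

B is at the origin; BV runs at 52.9° with length 53.9, so V = 53.9·(cos 52.9°, sin 52.9°) = (32.513, 42.990). ∠BVN = 130.1°, so VN runs at 52.9° + (180° − 130.1°) = 102.80° from the x-axis; with |VN| = 24.4, N = V + 24.4·(cos 102.80°, sin 102.80°) = (27.107, 66.783). VN ⟂ NR; with |NR| = 19.1 on the right of VN, R = N + 19.1·(0.97515, 0.22155) = (45.732, 71.015). Then cos ∠NRB = RN·RB / (|RN||RB|), giving 44.419°.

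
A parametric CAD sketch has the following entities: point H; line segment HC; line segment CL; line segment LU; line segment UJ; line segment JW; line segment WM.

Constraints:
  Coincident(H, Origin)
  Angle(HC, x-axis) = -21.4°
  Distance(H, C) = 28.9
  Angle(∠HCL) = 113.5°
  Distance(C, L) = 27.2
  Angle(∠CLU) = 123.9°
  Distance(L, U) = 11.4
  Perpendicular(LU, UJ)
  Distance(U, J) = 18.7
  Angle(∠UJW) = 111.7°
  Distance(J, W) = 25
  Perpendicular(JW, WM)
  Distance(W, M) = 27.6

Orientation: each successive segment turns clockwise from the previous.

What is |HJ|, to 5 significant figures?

30.291

H is at the origin; HC runs at -21.4° with length 28.9, so C = (26.908, -10.545). ∠HCL = 113.5° gives CL at -87.900° from the x-axis; with |CL| = 27.2, L = (27.904, -37.727). ∠CLU = 123.9° gives LU at -144.00° from the x-axis; with |LU| = 11.4, U = (18.681, -44.427). The perpendicularity gives UJ at right angles to LU, so UJ runs at 126.00°; with |UJ| = 18.7, J = (7.6898, -29.299). Then |HJ| = |J − H| = 30.291.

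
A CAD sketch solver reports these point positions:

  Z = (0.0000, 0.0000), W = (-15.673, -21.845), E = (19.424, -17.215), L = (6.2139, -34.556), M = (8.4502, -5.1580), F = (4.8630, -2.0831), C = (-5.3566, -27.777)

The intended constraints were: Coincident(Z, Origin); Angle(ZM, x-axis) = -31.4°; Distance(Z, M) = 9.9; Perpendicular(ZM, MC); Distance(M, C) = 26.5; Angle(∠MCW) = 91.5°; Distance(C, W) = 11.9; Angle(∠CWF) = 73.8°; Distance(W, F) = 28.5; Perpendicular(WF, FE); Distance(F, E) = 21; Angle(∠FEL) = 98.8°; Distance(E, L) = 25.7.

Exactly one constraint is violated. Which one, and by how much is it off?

Distance(E, L) = 25.7 — off by 3.90.

Z = (0.00, 0.00) ✓; ZM at -31.40° ✓; |ZM| = 9.900 ✓; ∠(ZM, MC) = 90.00° ✓; |MC| = 26.50 ✓; ∠MCW = 91.50° ✓; |CW| = 11.90 ✓; ∠CWF = 73.80° ✓; |WF| = 28.50 ✓; ∠(WF, FE) = 90.00° ✓; |FE| = 21.00 ✓; ∠FEL = 98.80° ✓; |EL| = 21.80 ✗.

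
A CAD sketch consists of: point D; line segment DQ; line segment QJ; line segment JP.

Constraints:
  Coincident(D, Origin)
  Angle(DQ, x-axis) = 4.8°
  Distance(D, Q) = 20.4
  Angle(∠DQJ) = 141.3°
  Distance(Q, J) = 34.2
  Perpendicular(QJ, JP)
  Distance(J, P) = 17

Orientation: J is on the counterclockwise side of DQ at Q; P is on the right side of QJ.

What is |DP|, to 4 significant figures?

58.29

D is at the origin; DQ runs at 4.8° with length 20.4, so Q = 20.4·(cos 4.8°, sin 4.8°) = (20.33, 1.707). ∠DQJ = 141.3°, so QJ runs at 4.8° + (180° − 141.3°) = 43.50° from the x-axis; with |QJ| = 34.2, J = Q + 34.2·(cos 43.50°, sin 43.50°) = (45.14, 25.25). QJ ⟂ JP; with |JP| = 17.0 on the right of QJ, P = J + 17.0·(0.6884, -0.7254) = (56.84, 12.92). Then |DP| = |P − D| = 58.29.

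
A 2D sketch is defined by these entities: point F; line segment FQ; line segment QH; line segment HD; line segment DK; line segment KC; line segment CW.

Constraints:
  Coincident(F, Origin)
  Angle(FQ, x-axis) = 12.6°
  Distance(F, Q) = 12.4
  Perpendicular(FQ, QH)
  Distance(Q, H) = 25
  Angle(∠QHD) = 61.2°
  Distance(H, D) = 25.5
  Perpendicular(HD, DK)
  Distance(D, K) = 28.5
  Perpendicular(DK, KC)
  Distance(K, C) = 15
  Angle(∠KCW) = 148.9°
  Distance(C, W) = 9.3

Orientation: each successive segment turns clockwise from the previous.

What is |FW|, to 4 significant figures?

21.80

DK ⟂ KC, so KC runs at -16.20°; with |KC| = 15.0, C = (15.42, 8.605). ∠KCW = 148.9° gives CW at -47.30° from the x-axis; with |CW| = 9.3, W = (21.73, 1.770). Then |FW| = |W − F| = 21.80.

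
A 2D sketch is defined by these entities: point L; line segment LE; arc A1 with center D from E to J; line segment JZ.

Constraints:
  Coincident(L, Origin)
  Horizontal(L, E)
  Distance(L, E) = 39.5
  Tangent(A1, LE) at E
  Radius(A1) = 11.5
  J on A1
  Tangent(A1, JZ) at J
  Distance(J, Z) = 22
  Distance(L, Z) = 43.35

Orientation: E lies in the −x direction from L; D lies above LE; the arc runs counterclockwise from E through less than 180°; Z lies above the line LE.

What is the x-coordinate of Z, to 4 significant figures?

-27.70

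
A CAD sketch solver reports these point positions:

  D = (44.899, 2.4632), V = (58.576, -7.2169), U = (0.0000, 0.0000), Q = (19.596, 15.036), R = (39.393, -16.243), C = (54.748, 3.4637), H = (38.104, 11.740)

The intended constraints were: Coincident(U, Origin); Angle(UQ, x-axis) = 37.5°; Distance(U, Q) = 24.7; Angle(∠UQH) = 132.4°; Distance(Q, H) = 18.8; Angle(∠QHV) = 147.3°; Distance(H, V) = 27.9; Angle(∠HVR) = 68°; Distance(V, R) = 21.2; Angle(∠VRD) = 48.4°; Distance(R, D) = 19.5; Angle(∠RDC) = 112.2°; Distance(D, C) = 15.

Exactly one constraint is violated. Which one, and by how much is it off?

Distance(D, C) = 15 — off by 5.10.

U = (0.00, 0.00) ✓; UQ at 37.50° ✓; |UQ| = 24.70 ✓; ∠UQH = 132.4° ✓; |QH| = 18.80 ✓; ∠QHV = 147.3° ✓; |HV| = 27.90 ✓; ∠HVR = 68.00° ✓; |VR| = 21.20 ✓; ∠VRD = 48.40° ✓; |RD| = 19.50 ✓; ∠RDC = 112.2° ✓; |DC| = 9.900 ✗.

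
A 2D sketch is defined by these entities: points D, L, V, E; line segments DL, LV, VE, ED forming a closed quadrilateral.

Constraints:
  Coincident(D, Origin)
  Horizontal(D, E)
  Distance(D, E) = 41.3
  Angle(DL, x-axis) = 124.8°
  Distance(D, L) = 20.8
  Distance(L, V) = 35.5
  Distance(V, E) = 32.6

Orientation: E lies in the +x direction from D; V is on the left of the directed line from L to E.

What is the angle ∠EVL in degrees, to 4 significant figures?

110.1°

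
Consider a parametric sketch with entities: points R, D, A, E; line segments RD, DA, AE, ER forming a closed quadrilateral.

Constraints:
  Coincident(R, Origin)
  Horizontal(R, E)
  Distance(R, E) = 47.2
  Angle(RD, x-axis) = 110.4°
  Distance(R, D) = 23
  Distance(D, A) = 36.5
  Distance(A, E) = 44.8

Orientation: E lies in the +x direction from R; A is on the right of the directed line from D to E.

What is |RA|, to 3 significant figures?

13.5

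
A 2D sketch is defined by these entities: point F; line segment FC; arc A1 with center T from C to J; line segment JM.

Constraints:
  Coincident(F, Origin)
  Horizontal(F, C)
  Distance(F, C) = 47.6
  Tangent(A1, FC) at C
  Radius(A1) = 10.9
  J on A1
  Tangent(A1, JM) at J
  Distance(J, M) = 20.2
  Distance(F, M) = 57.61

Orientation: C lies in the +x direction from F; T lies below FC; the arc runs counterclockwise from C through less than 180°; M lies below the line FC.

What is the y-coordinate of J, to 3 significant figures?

-15.7

F is at the origin; FC is horizontal with |FC| = 47.6 and C on the +x side, so C = (47.6, 0.00). Since A1 is tangent to FC there, TC ⟂ FC, so T = C + (0, -10.9) = (47.6, -10.9). Since TJ ⟂ JM (tangency), |TM| = √(10.9² + 20.2²) = 23.0 regardless of where J sits on A1. So M lies on both circle(F, 57.61) and circle(T, 23.0); the below-FC intersection is M = (46.6, -33.8). J is the foot of the tangent from M: J = (37.8, -15.7).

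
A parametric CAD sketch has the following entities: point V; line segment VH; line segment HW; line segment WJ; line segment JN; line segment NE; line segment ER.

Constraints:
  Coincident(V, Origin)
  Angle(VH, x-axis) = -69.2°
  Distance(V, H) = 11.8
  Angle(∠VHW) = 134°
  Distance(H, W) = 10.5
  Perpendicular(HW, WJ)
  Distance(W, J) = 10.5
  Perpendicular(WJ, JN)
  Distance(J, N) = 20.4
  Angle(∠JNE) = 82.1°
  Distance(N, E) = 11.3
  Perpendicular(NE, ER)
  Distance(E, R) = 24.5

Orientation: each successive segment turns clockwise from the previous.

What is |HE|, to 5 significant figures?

8.3756

WJ ⟂ JN, so JN runs at 64.800°; with |JN| = 20.4, N = (-1.0952, 2.3975). ∠JNE = 82.1° gives NE at -33.100° from the x-axis; with |NE| = 11.3, E = (8.3710, -3.7734). Then |HE| = |E − H| = 8.3756.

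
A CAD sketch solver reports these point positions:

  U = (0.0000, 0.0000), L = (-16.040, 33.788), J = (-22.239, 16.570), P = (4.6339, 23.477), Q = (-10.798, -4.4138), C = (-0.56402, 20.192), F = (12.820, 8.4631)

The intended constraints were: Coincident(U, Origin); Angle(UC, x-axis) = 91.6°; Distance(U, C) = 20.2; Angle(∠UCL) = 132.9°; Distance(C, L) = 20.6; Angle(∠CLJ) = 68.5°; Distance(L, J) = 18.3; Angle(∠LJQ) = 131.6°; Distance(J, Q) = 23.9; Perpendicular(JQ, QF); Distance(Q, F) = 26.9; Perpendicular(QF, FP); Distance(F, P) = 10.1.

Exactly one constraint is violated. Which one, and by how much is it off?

Distance(F, P) = 10.1 — off by 7.00.

U = (0.00, 0.00) ✓; UC at 91.60° ✓; |UC| = 20.20 ✓; ∠UCL = 132.9° ✓; |CL| = 20.60 ✓; ∠CLJ = 68.50° ✓; |LJ| = 18.30 ✓; ∠LJQ = 131.6° ✓; |JQ| = 23.90 ✓; ∠(JQ, QF) = 90.00° ✓; |QF| = 26.90 ✓; ∠(QF, FP) = 90.00° ✓; |FP| = 17.10 ✗.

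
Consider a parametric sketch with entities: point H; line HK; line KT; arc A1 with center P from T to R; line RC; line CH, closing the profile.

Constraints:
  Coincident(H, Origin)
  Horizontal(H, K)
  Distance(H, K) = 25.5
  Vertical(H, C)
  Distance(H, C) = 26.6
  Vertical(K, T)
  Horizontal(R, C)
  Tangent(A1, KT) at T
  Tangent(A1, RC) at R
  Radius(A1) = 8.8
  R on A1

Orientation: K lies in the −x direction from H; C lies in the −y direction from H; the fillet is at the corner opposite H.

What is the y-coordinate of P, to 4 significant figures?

-17.80

H is at the origin; HK is horizontal with |HK| = 25.5 and K on the −x side, so K = (-25.50, 0.000). H and C share the same x with |HC| = 26.6 and C on the −y side, so C = (0.000, -26.60). The virtual corner opposite H is at (-25.50, -26.60). The tangent condition forces PT to be normal to KT and the tangent condition forces PR to be normal to RC, with radius 8.8, so the center P sits 8.8 in from both sides at P = (-16.70, -17.80). So P.y = -17.80.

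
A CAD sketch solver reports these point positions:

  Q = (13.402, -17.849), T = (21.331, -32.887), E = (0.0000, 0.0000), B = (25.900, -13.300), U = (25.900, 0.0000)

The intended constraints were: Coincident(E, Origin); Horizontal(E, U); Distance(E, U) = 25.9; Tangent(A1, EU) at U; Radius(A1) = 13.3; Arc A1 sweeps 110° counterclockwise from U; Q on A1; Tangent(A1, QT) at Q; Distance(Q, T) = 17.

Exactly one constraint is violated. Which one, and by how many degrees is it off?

Tangent(A1, QT) at Q — off by 7.80°.

E = (0.00, 0.00) ✓; E.y = 0.00, U.y = 0.00 ✓; |EU| = 25.90 ✓; ∠(BU, UE) = 90.00° ✓; |BU| = 13.30 ✓; bearing(B→Q) − bearing(B→U) = 110.0° ✓; |BQ| = 13.30 ✓; ∠(BQ, QT) = 82.20° ✗; |QT| = 17.00 ✓.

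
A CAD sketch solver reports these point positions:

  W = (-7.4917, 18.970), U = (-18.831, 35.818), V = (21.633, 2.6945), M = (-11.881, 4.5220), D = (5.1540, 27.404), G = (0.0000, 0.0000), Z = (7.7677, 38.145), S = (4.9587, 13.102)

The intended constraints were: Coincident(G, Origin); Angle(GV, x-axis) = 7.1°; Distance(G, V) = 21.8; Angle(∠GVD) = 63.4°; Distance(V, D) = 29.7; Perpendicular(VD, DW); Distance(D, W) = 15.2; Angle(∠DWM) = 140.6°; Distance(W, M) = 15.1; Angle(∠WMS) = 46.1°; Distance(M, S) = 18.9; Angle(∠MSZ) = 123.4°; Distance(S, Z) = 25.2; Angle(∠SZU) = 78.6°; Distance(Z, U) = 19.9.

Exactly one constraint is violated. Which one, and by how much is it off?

Distance(Z, U) = 19.9 — off by 6.80.

G = (0.00, 0.00) ✓; GV at 7.100° ✓; |GV| = 21.80 ✓; ∠GVD = 63.40° ✓; |VD| = 29.70 ✓; ∠(VD, DW) = 90.00° ✓; |DW| = 15.20 ✓; ∠DWM = 140.6° ✓; |WM| = 15.10 ✓; ∠WMS = 46.10° ✓; |MS| = 18.90 ✓; ∠MSZ = 123.4° ✓; |SZ| = 25.20 ✓; ∠SZU = 78.60° ✓; |ZU| = 26.70 ✗.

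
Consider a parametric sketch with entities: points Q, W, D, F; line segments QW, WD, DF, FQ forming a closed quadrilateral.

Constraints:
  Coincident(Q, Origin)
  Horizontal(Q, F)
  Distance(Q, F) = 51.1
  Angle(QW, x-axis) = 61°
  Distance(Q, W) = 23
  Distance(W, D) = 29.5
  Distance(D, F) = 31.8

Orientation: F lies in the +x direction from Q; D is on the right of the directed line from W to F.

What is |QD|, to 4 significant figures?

21.80

Checks: |QF| = 51.10 ✓; |QW| = 23.00 ✓; |WD| = 29.50 ✓; |DF| = 31.80 ✓.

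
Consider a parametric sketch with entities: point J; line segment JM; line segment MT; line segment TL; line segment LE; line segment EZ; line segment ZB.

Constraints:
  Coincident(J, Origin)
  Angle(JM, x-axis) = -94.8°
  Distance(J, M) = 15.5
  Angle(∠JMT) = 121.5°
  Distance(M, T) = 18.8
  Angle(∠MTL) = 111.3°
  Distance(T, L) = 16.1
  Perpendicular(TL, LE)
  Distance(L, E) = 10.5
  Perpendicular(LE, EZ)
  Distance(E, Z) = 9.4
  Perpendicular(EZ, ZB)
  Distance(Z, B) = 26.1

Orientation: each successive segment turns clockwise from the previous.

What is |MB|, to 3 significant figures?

35.8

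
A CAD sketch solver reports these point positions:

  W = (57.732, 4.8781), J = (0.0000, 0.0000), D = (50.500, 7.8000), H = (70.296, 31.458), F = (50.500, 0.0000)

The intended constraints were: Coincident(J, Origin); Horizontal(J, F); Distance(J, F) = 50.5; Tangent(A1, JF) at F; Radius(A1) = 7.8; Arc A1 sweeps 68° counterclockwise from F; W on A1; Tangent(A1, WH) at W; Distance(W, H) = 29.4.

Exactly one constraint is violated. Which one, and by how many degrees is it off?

Tangent(A1, WH) at W — off by 3.30°.

J = (0.00, 0.00) ✓; J.y = 0.00, F.y = 0.00 ✓; |JF| = 50.50 ✓; ∠(DF, FJ) = 90.00° ✓; |DF| = 7.800 ✓; bearing(D→W) − bearing(D→F) = 68.00° ✓; |DW| = 7.800 ✓; ∠(DW, WH) = 93.30° ✗; |WH| = 29.40 ✓.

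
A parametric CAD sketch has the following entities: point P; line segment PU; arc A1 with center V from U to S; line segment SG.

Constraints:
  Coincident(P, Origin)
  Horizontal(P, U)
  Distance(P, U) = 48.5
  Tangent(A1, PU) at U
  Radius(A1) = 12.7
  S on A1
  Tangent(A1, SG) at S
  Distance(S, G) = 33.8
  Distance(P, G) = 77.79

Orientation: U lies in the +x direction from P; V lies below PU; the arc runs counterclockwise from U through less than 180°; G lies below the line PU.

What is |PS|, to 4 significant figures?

44.87

P is at the origin; P and U share the same y with |PU| = 48.5 and U on the +x side, so U = (48.50, 0.000). A1 meets PU tangentially, so VU is at right angles to PU, so V = U + (0, -12.7) = (48.50, -12.70). Since VS ⟂ SG (tangency), |VG| = √(12.7² + 33.8²) = 36.11 regardless of where S sits on A1. So G lies on both circle(P, 77.79) and circle(V, 36.11); the below-PU intersection is G = (62.86, -45.83). S is the foot of the tangent from G: S = (39.37, -21.53).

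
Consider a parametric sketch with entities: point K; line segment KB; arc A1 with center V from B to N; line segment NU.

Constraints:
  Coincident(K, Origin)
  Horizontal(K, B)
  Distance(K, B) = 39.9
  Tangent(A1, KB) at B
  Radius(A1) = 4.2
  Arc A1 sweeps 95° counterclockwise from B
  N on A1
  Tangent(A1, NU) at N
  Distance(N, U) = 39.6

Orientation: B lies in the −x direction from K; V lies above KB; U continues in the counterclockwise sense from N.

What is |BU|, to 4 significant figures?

44.02

K is at the origin; KB is horizontal with |KB| = 39.9 and B on the −x side, so B = (-39.90, 0.000). Since A1 is tangent to KB there, VB ⟂ KB, so V = B + (0, 4.2) = (-39.90, 4.200). On A1, B sits at bearing -90° from V; a 95° counterclockwise sweep puts N at bearing 5°, so N = V + 4.2·(cos 5°, sin 5°) = (-35.72, 4.566). Since A1 is tangent to NU there, VN ⟂ NU, so NU runs along (−sin 5°, cos 5°); with |NU| = 39.6, U = (-39.17, 44.02). Then |BU| = |U − B| = 44.02.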